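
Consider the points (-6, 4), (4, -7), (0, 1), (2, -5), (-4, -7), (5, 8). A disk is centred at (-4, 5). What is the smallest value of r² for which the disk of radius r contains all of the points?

The required radius is the distance from (-4, 5) to the farthest point.
Squared distances: 5, 208, 32, 136, 144, 90.
Maximum is 208, attained at (4, -7).

208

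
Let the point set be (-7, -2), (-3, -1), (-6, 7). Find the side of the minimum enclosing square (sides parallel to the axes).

9

The bounding box has width 4 and height 9.
An axis-aligned square enclosing the set must have side ≥ max(width, height).
So the minimum side is max(4, 9) = 9.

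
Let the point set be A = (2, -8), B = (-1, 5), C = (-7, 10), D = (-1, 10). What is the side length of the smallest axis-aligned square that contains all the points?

The bounding box has width 9 and height 18.
An axis-aligned square enclosing the set must have side ≥ max(width, height).
So the minimum side is max(9, 18) = 18.

18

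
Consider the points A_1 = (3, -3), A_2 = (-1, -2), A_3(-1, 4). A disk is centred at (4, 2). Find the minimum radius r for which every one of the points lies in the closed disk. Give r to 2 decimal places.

The required radius is the distance from (4, 2) to the farthest point.
Squared distances: 26, 41, 29.
Maximum is 41, attained at A_2.
r = √41 ≈ 6.40.

6.40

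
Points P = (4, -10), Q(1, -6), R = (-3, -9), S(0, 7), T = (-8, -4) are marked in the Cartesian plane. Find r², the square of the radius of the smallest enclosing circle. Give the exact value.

By Welzl's lemma the MEC is supported by two points (diametrically opposite) or three points (on a circumcircle).
The minimum enclosing circle is determined by three boundary points: P, S, T.
Their circumcentre is (7/12, -11/6) with r² = 11285/144.
The farthest remaining point R is at distance² 9245/144 ≤ 11285/144.

11285/144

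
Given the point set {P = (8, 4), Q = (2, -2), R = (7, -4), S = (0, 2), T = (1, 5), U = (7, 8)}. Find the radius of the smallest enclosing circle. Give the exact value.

85/14

The minimum enclosing circle of a finite set is fixed by two of the points (as a diameter) or three (as a circumcircle).
The minimum enclosing circle is determined by three boundary points: R, S, U.
Their circumcentre is (85/14, 2) with r² = 7225/196.
The farthest remaining point T is at distance² 6805/196 ≤ 7225/196.
r = √(7225/196) = 85/14.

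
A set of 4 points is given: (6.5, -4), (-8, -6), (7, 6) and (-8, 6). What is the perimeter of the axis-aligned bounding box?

54

Width = max x − min x = 7 − (-8) = 15.
Height = max y − min y = 6 − (-6) = 12.
Perimeter = 2(15 + 12) = 54.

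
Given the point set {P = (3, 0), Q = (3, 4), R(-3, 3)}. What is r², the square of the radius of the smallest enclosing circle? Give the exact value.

11.5625

Side lengths²: PQ² = 16, PR² = 45, QR² = 37.
Since PR² = 45 < 37 + 16 = 53, the triangle is acute, so the smallest enclosing circle is the circumcircle.
Circumcentre = (0.25, 2), r² = 11.5625.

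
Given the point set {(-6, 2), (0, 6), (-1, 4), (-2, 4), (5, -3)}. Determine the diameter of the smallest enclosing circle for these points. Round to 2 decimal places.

A smallest enclosing disk is always determined by at most three of the input points on its boundary.
The minimum enclosing circle is determined by three boundary points: (-6, 2), (0, 6), (5, -3).
Their circumcentre is (-11/37, -2/37) with r² = 50297/1369.
The farthest remaining point (-2, 4) is at distance² 26469/1369 ≤ 50297/1369.
Diameter = 2r = 2√(50297/1369) ≈ 12.12.

12.12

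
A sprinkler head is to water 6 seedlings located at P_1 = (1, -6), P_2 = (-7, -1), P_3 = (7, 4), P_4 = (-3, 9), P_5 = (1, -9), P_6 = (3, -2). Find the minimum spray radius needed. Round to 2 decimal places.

9.22

A smallest enclosing disk is always determined by at most three of the input points on its boundary.
The farthest pair is P_4–P_5 with squared distance 340. The circle on this segment as diameter has centre (-1, 0) and r² = 340/4 = 85.
Check P_1: distance² to centre = 40 ≤ 85, so it lies inside.
All remaining points lie in this disk, and no smaller disk contains both endpoints, so this is the minimum enclosing circle.
r = √85 ≈ 9.22.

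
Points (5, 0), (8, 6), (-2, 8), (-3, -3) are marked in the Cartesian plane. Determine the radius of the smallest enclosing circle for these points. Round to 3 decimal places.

7.147

The minimum enclosing circle is determined by three boundary points: (8, 6), (-2, 8), (-3, -3).
Their circumcentre is (113/56, 117/56) with r² = 80093/1568.
The farthest remaining point (5, 0) is at distance² 20789/1568 ≤ 80093/1568.
r = √(80093/1568) ≈ 7.147.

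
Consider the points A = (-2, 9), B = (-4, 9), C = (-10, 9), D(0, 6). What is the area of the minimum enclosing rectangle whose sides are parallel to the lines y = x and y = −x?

In coordinates u = x + y, v = x − y the rectangle is axis-aligned; the map (x,y)→(u,v) scales areas by 2.
u-values: 7, 5, -1, 6; range = 7 − (-1) = 8.
v-values: -11, -13, -19, -6; range = -6 − (-19) = 13.
Area = (8 × 13) / 2 = 52.

52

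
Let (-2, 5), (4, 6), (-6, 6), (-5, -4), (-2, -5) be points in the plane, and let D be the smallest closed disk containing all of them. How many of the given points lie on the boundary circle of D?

3

The minimum enclosing circle of a finite set is fixed by two of the points (as a diameter) or three (as a circumcircle).
The minimum enclosing circle is determined by three boundary points: (4, 6), (-6, 6), (-5, -4).
Their circumcentre is (-1, 1.45) with r² = 45.7025.
The farthest remaining point (-2, -5) is at distance² 42.6025 ≤ 45.7025.
The points at distance exactly r from the centre are (4, 6), (-6, 6), (-5, -4) — 3 points.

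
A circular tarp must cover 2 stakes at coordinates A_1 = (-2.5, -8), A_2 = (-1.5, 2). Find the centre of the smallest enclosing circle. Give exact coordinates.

The smallest circle enclosing two points has them as diameter endpoints.
Centre = midpoint = (-2, -3); r² = |A_1A_2|²/4 = 101/4 = 25.25.
Centre = (-2, -3).

(-2, -3)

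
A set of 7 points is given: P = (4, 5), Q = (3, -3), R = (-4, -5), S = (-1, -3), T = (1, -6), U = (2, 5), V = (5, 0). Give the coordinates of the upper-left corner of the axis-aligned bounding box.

x-range [-4, 5], y-range [-6, 5].
The upper-left corner is (-4, 5).

(-4, 5)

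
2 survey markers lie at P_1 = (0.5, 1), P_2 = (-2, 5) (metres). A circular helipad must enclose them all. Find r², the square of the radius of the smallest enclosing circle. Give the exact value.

The smallest circle enclosing two points has them as diameter endpoints.
Centre = midpoint = (-0.75, 3); r² = |P_1P_2|²/4 = 22.25/4 = 5.5625.

5.5625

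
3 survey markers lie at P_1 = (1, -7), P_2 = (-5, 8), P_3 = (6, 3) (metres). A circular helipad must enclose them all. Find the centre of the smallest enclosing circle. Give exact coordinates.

Side lengths²: P_1P_2² = 261, P_1P_3² = 125, P_2P_3² = 146.
Since P_1P_2² = 261 < 146 + 125 = 271, the triangle is acute, so the smallest enclosing circle is the circumcircle.
Circumcentre = (-31/18, 11/18), r² = 10585/162.
Centre = (-31/18, 11/18).

(-31/18, 11/18)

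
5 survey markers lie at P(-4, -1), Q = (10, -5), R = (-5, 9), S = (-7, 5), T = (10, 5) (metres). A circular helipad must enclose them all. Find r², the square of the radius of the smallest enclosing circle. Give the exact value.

105.25

By Welzl's lemma the MEC is supported by two points (diametrically opposite) or three points (on a circumcircle).
The farthest pair is Q–R with squared distance 421. The circle on this segment as diameter has centre (2.5, 2) and r² = 421/4 = 105.25.
Check P: distance² to centre = 51.25 ≤ 105.25, so it lies inside.
All remaining points lie in this disk, and no smaller disk contains both endpoints, so this is the minimum enclosing circle.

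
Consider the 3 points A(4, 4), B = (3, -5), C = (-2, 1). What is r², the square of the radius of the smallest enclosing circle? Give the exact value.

Side lengths²: AB² = 82, AC² = 45, BC² = 61.
Since AB² = 82 < 61 + 45 = 106, the triangle is acute, so the smallest enclosing circle is the circumcircle.
Circumcentre = (83/34, -13/34), r² = 12505/578.

12505/578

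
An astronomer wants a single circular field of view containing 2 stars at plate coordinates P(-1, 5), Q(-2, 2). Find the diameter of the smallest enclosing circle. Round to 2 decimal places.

The smallest circle enclosing two points has them as diameter endpoints.
Centre = midpoint = (-1.5, 3.5); r² = |PQ|²/4 = 10/4 = 2.5.
Diameter = 2r = 2√(2.5) ≈ 3.16.

3.16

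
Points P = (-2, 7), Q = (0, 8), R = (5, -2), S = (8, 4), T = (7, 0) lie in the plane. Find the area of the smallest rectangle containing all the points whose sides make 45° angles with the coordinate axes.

In coordinates u = x + y, v = x − y the rectangle is axis-aligned; the map (x,y)→(u,v) scales areas by 2.
u-values: 5, 8, 3, 12, 7; range = 12 − 3 = 9.
v-values: -9, -8, 7, 4, 7; range = 7 − (-9) = 16.
Area = (9 × 16) / 2 = 72.

72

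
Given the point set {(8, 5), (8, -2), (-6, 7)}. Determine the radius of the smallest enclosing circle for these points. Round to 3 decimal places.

Call the three points A, B, C in the order given.
Side lengths²: AB² = 49, AC² = 200, BC² = 277.
Since BC² = 277 ≥ 200 + 49 = 249, the angle opposite BC is not acute, so the smallest enclosing circle has BC as diameter.
Centre = midpoint of BC = (1, 2.5), r² = 277/4 = 69.25.
r = √(69.25) ≈ 8.322.

8.322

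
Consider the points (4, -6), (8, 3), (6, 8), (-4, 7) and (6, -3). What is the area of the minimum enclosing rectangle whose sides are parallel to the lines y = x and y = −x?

168

In coordinates u = x + y, v = x − y the rectangle is axis-aligned; the map (x,y)→(u,v) scales areas by 2.
u-values: -2, 11, 14, 3, 3; range = 14 − (-2) = 16.
v-values: 10, 5, -2, -11, 9; range = 10 − (-11) = 21.
Area = (16 × 21) / 2 = 168.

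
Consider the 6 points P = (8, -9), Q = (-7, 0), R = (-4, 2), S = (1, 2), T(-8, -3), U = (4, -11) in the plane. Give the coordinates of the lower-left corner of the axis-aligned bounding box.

x-range [-8, 8], y-range [-11, 2].
The lower-left corner is (-8, -11).

(-8, -11)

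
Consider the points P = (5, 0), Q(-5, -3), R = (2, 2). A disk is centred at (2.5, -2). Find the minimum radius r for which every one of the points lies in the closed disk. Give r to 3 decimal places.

7.566

The required radius is the distance from (2.5, -2) to the farthest point.
Squared distances: 10.25, 57.25, 16.25.
Maximum is 57.25, attained at Q.
r = √(57.25) ≈ 7.566.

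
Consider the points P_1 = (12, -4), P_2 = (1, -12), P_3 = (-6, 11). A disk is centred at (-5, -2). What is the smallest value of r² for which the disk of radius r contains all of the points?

The required radius is the distance from (-5, -2) to the farthest point.
Squared distances: 293, 136, 170.
Maximum is 293, attained at P_1.

293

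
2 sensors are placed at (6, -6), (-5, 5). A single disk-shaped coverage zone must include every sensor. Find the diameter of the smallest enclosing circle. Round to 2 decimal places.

The smallest circle enclosing two points has them as diameter endpoints.
Centre = midpoint = (0.5, -0.5); r² = |(6, -6)−(-5, 5)|²/4 = 242/4 = 60.5.
Diameter = 2r = 2√(60.5) ≈ 15.56.

15.56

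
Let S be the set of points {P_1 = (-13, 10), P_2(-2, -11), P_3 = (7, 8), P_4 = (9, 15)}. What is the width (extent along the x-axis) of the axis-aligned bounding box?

22

max x = 9, min x = -13, so width = 22.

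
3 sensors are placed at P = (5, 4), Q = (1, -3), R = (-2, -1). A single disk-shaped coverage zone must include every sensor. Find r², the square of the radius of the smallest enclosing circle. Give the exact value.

31265/1682

Side lengths²: PQ² = 65, PR² = 74, QR² = 13.
Since PR² = 74 < 65 + 13 = 78, the triangle is acute, so the smallest enclosing circle is the circumcircle.
Circumcentre = (97/58, 73/58), r² = 31265/1682.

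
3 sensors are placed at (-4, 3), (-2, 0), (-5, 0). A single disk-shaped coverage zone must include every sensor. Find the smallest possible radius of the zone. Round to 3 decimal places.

Call the three points A, B, C in the order given.
Side lengths²: AB² = 13, AC² = 10, BC² = 9.
Since AB² = 13 < 10 + 9 = 19, the triangle is acute, so the smallest enclosing circle is the circumcircle.
Circumcentre = (-3.5, 7/6), r² = 65/18.
r = √(65/18) ≈ 1.900.

1.900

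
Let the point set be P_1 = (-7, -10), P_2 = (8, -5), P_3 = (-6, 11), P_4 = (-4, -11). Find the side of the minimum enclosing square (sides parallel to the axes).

The bounding box has width 15 and height 22.
An axis-aligned square enclosing the set must have side ≥ max(width, height).
So the minimum side is max(15, 22) = 22.

22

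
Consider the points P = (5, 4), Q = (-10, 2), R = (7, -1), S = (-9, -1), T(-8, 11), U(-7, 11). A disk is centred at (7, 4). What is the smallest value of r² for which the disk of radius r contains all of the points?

The required radius is the distance from (7, 4) to the farthest point.
Squared distances: 4, 293, 25, 281, 274, 245.
Maximum is 293, attained at Q.

293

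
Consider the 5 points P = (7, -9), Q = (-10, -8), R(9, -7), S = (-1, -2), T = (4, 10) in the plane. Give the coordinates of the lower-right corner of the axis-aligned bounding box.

(9, -9)

x-range [-10, 9], y-range [-9, 10].
The lower-right corner is (9, -9).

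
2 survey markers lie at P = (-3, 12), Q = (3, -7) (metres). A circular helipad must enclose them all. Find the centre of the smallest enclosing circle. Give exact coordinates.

The smallest circle enclosing two points has them as diameter endpoints.
Centre = midpoint = (0, 2.5); r² = |PQ|²/4 = 397/4 = 99.25.
Centre = (0, 2.5).

(0, 2.5)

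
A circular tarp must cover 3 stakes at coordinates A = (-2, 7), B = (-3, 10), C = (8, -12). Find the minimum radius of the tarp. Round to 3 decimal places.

Side lengths²: AB² = 10, AC² = 461, BC² = 605.
Since BC² = 605 ≥ 461 + 10 = 471, the angle opposite BC is not acute, so the smallest enclosing circle has BC as diameter.
Centre = midpoint of BC = (2.5, -1), r² = 605/4 = 151.25.
r = √(151.25) ≈ 12.298.

12.298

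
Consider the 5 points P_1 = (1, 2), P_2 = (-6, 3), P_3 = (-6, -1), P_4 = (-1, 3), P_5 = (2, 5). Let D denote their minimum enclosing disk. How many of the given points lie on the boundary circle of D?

2

A smallest enclosing disk is always determined by at most three of the input points on its boundary.
The farthest pair is P_3–P_5 with squared distance 100. The circle on this segment as diameter has centre (-2, 2) and r² = 100/4 = 25.
Check P_1: distance² to centre = 9 ≤ 25, so it lies inside.
All remaining points lie in this disk, and no smaller disk contains both endpoints, so this is the minimum enclosing circle.
The points at distance exactly r from the centre are P_3, P_5 — 2 points.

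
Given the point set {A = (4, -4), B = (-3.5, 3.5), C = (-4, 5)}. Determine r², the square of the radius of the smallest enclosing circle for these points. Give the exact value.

Side lengths²: AB² = 112.5, AC² = 145, BC² = 2.5.
Since AC² = 145 ≥ 112.5 + 2.5 = 115, the angle opposite AC is not acute, so the smallest enclosing circle has AC as diameter.
Centre = midpoint of AC = (0, 0.5), r² = 145/4 = 36.25.

36.25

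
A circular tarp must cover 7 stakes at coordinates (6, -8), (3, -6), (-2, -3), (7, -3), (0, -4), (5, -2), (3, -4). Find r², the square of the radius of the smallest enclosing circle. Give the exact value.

23.14

The minimum enclosing circle is determined by three boundary points: (6, -8), (-2, -3), (7, -3).
Their circumcentre is (2.5, -4.7) with r² = 23.14.
The farthest remaining point (5, -2) is at distance² 13.54 ≤ 23.14.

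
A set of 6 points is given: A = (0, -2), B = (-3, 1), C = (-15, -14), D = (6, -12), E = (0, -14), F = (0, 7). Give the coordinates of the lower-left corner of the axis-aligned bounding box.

x-range [-15, 6], y-range [-14, 7].
The lower-left corner is (-15, -14).

(-15, -14)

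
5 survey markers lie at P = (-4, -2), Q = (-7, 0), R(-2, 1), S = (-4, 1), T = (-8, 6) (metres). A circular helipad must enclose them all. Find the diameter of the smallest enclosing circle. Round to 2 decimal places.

8.94

The minimum enclosing circle of a finite set is fixed by two of the points (as a diameter) or three (as a circumcircle).
The farthest pair is P–T with squared distance 80. The circle on this segment as diameter has centre (-6, 2) and r² = 80/4 = 20.
Check Q: distance² to centre = 5 ≤ 20, so it lies inside.
All remaining points lie in this disk, and no smaller disk contains both endpoints, so this is the minimum enclosing circle.
Diameter = 2r = 2√20 ≈ 8.94.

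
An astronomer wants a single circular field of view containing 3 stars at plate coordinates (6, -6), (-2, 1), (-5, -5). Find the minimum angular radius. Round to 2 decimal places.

Call the three points A, B, C in the order given.
Side lengths²: AB² = 113, AC² = 122, BC² = 45.
Since AC² = 122 < 113 + 45 = 158, the triangle is acute, so the smallest enclosing circle is the circumcircle.
Circumcentre = (29/46, -187/46), r² = 34465/1058.
r = √(34465/1058) ≈ 5.71.

5.71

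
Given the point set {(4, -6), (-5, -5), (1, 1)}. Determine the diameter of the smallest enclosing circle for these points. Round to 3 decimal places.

9.753

Call the three points A, B, C in the order given.
Side lengths²: AB² = 82, AC² = 58, BC² = 72.
Since AB² = 82 < 72 + 58 = 130, the triangle is acute, so the smallest enclosing circle is the circumcircle.
Circumcentre = (-0.3, -3.7), r² = 23.78.
Diameter = 2r = 2√(23.78) ≈ 9.753.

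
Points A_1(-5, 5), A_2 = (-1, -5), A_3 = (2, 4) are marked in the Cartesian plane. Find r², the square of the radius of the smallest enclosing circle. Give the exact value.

3625/121

Side lengths²: A_1A_2² = 116, A_1A_3² = 50, A_2A_3² = 90.
Since A_1A_2² = 116 < 90 + 50 = 140, the triangle is acute, so the smallest enclosing circle is the circumcircle.
Circumcentre = (-23/11, 4/11), r² = 3625/121.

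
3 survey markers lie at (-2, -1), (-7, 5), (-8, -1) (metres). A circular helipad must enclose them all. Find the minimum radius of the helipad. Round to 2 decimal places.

Call the three points A, B, C in the order given.
Side lengths²: AB² = 61, AC² = 36, BC² = 37.
Since AB² = 61 < 37 + 36 = 73, the triangle is acute, so the smallest enclosing circle is the circumcircle.
Circumcentre = (-5, 19/12), r² = 2257/144.
r = √(2257/144) ≈ 3.96.

3.96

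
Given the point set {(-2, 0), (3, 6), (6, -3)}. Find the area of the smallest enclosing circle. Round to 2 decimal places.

79.31

Call the three points A, B, C in the order given.
Side lengths²: AB² = 61, AC² = 73, BC² = 90.
Since BC² = 90 < 73 + 61 = 134, the triangle is acute, so the smallest enclosing circle is the circumcircle.
Circumcentre = (41/14, 41/42), r² = 22265/882.
Area = π·r² = π·22265/882 ≈ 79.31.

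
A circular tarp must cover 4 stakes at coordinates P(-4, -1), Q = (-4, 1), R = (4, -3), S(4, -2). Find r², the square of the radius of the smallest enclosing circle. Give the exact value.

20

The minimum enclosing circle of a finite set is fixed by two of the points (as a diameter) or three (as a circumcircle).
The farthest pair is Q–R with squared distance 80. The circle on this segment as diameter has centre (0, -1) and r² = 80/4 = 20.
Check P: distance² to centre = 16 ≤ 20, so it lies inside.
All remaining points lie in this disk, and no smaller disk contains both endpoints, so this is the minimum enclosing circle.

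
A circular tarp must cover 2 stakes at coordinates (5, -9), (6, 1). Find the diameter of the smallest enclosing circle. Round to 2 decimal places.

10.05

The smallest circle enclosing two points has them as diameter endpoints.
Centre = midpoint = (5.5, -4); r² = |(5, -9)−(6, 1)|²/4 = 101/4 = 25.25.
Diameter = 2r = 2√(25.25) ≈ 10.05.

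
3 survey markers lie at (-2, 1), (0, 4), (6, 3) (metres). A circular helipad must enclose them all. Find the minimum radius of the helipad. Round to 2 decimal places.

4.12

Call the three points A, B, C in the order given.
Side lengths²: AB² = 13, AC² = 68, BC² = 37.
Since AC² = 68 ≥ 37 + 13 = 50, the angle opposite AC is not acute, so the smallest enclosing circle has AC as diameter.
Centre = midpoint of AC = (2, 2), r² = 68/4 = 17.
r = √17 ≈ 4.12.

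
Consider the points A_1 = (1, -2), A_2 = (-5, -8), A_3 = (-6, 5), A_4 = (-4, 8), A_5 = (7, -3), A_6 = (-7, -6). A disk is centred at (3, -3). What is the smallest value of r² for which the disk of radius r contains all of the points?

The required radius is the distance from (3, -3) to the farthest point.
Squared distances: 5, 89, 145, 170, 16, 109.
Maximum is 170, attained at A_4.

170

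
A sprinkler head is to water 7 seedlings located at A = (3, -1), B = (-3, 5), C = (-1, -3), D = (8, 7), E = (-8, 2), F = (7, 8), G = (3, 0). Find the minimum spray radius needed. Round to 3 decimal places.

By Welzl's lemma the MEC is supported by two points (diametrically opposite) or three points (on a circumcircle).
The farthest pair is D–E with squared distance 281. The circle on this segment as diameter has centre (0, 4.5) and r² = 281/4 = 70.25.
Check A: distance² to centre = 39.25 ≤ 70.25, so it lies inside.
All remaining points lie in this disk, and no smaller disk contains both endpoints, so this is the minimum enclosing circle.
r = √(70.25) ≈ 8.382.

8.382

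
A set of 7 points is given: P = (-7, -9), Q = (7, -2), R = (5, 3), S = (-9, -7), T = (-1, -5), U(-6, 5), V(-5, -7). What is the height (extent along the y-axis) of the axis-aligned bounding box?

max y = 5, min y = -9, so height = 14.

14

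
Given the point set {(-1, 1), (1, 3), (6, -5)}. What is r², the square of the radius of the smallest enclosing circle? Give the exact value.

Call the three points A, B, C in the order given.
Side lengths²: AB² = 8, AC² = 85, BC² = 89.
Since BC² = 89 < 85 + 8 = 93, the triangle is acute, so the smallest enclosing circle is the circumcircle.
Circumcentre = (83/26, -31/26), r² = 7565/338.

7565/338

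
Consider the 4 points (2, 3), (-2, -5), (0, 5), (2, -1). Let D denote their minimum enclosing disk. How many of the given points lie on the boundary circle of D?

By Welzl's lemma the MEC is supported by two points (diametrically opposite) or three points (on a circumcircle).
The farthest pair is (-2, -5)–(0, 5) with squared distance 104. The circle on this segment as diameter has centre (-1, 0) and r² = 104/4 = 26.
Check (2, 3): distance² to centre = 18 ≤ 26, so it lies inside.
All remaining points lie in this disk, and no smaller disk contains both endpoints, so this is the minimum enclosing circle.
The points at distance exactly r from the centre are (-2, -5), (0, 5) — 2 points.

2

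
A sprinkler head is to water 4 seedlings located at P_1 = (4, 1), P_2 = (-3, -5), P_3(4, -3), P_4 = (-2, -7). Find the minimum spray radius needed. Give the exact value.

A smallest enclosing disk is always determined by at most three of the input points on its boundary.
The farthest pair is P_1–P_4 with squared distance 100. The circle on this segment as diameter has centre (1, -3) and r² = 100/4 = 25.
Check P_2: distance² to centre = 20 ≤ 25, so it lies inside.
All remaining points lie in this disk, and no smaller disk contains both endpoints, so this is the minimum enclosing circle.
r = √25 = 5.

5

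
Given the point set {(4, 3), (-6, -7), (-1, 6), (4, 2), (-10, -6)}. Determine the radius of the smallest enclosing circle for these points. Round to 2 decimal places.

By Welzl's lemma the MEC is supported by two points (diametrically opposite) or three points (on a circumcircle).
The farthest pair is (4, 3)–(-10, -6) with squared distance 277. The circle on this segment as diameter has centre (-3, -1.5) and r² = 277/4 = 69.25.
Check (-6, -7): distance² to centre = 39.25 ≤ 69.25, so it lies inside.
All remaining points lie in this disk, and no smaller disk contains both endpoints, so this is the minimum enclosing circle.
r = √(69.25) ≈ 8.32.

8.32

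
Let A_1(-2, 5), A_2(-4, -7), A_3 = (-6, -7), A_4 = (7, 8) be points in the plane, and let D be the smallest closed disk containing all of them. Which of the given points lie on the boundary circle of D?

The minimum enclosing circle of a finite set is fixed by two of the points (as a diameter) or three (as a circumcircle).
The farthest pair is A_3–A_4 with squared distance 394. The circle on this segment as diameter has centre (0.5, 0.5) and r² = 394/4 = 98.5.
Check A_1: distance² to centre = 26.5 ≤ 98.5, so it lies inside.
All remaining points lie in this disk, and no smaller disk contains both endpoints, so this is the minimum enclosing circle.
The points at distance exactly r from the centre are A_3, A_4 — 2 points.

A_3, A_4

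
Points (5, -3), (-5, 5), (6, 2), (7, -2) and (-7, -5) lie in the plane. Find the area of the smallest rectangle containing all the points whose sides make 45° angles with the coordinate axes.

190

In coordinates u = x + y, v = x − y the rectangle is axis-aligned; the map (x,y)→(u,v) scales areas by 2.
u-values: 2, 0, 8, 5, -12; range = 8 − (-12) = 20.
v-values: 8, -10, 4, 9, -2; range = 9 − (-10) = 19.
Area = (20 × 19) / 2 = 190.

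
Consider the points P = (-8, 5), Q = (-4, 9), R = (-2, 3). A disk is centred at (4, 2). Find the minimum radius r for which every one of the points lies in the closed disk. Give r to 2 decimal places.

The required radius is the distance from (4, 2) to the farthest point.
Squared distances: 153, 113, 37.
Maximum is 153, attained at P.
r = √153 ≈ 12.37.

12.37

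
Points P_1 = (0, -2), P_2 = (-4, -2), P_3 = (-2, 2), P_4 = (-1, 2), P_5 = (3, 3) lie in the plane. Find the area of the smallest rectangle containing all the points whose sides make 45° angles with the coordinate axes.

36

In coordinates u = x + y, v = x − y the rectangle is axis-aligned; the map (x,y)→(u,v) scales areas by 2.
u-values: -2, -6, 0, 1, 6; range = 6 − (-6) = 12.
v-values: 2, -2, -4, -3, 0; range = 2 − (-4) = 6.
Area = (12 × 6) / 2 = 36.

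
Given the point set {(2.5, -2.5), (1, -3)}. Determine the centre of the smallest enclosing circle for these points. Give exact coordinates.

The smallest circle enclosing two points has them as diameter endpoints.
Centre = midpoint = (1.75, -2.75); r² = |(2.5, -2.5)−(1, -3)|²/4 = 2.5/4 = 0.625.
Centre = (1.75, -2.75).

(1.75, -2.75)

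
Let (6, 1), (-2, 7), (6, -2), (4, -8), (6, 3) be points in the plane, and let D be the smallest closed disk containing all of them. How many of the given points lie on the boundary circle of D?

The farthest pair is (-2, 7)–(4, -8) with squared distance 261. The circle on this segment as diameter has centre (1, -0.5) and r² = 261/4 = 65.25.
Check (6, 1): distance² to centre = 27.25 ≤ 65.25, so it lies inside.
All remaining points lie in this disk, and no smaller disk contains both endpoints, so this is the minimum enclosing circle.
The points at distance exactly r from the centre are (-2, 7), (4, -8) — 2 points.

2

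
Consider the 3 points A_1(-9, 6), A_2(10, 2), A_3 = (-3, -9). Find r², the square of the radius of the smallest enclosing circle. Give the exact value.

Side lengths²: A_1A_2² = 377, A_1A_3² = 261, A_2A_3² = 290.
Since A_1A_2² = 377 < 290 + 261 = 551, the triangle is acute, so the smallest enclosing circle is the circumcircle.
Circumcentre = (-1/6, 5/6), r² = 1885/18.

1885/18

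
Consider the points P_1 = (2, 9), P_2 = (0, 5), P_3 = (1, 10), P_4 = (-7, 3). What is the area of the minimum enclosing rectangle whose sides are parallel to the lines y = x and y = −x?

In coordinates u = x + y, v = x − y the rectangle is axis-aligned; the map (x,y)→(u,v) scales areas by 2.
u-values: 11, 5, 11, -4; range = 11 − (-4) = 15.
v-values: -7, -5, -9, -10; range = -5 − (-10) = 5.
Area = (15 × 5) / 2 = 37.5.

37.5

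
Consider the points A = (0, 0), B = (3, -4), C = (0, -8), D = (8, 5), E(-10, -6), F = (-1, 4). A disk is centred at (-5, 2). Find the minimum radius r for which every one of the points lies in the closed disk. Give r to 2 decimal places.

The required radius is the distance from (-5, 2) to the farthest point.
Squared distances: 29, 100, 125, 178, 89, 20.
Maximum is 178, attained at D.
r = √178 ≈ 13.34.

13.34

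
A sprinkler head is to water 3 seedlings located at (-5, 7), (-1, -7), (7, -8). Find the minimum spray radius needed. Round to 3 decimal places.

Call the three points A, B, C in the order given.
Side lengths²: AB² = 212, AC² = 369, BC² = 65.
Since AC² = 369 ≥ 212 + 65 = 277, the angle opposite AC is not acute, so the smallest enclosing circle has AC as diameter.
Centre = midpoint of AC = (1, -0.5), r² = 369/4 = 92.25.
r = √(92.25) ≈ 9.605.

9.605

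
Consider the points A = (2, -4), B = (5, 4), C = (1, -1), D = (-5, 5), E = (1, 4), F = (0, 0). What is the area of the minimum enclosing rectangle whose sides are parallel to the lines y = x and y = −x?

In coordinates u = x + y, v = x − y the rectangle is axis-aligned; the map (x,y)→(u,v) scales areas by 2.
u-values: -2, 9, 0, 0, 5, 0; range = 9 − (-2) = 11.
v-values: 6, 1, 2, -10, -3, 0; range = 6 − (-10) = 16.
Area = (11 × 16) / 2 = 88.

88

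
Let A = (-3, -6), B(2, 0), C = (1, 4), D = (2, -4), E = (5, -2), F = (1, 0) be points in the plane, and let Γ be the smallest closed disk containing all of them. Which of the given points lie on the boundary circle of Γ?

By Welzl's lemma the MEC is supported by two points (diametrically opposite) or three points (on a circumcircle).
The minimum enclosing circle is determined by three boundary points: A, C, E.
Their circumcentre is (-0.375, -1.25) with r² = 29.453125.
The farthest remaining point D is at distance² 13.203125 ≤ 29.453125.
The points at distance exactly r from the centre are A, C, E — 3 points.

A, C, E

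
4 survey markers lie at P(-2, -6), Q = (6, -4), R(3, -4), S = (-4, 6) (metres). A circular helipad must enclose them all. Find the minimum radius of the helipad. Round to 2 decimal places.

7.09

The minimum enclosing circle of a finite set is fixed by two of the points (as a diameter) or three (as a circumcircle).
The minimum enclosing circle is determined by three boundary points: P, Q, S.
Their circumcentre is (0.6, 0.6) with r² = 50.32.
The farthest remaining point R is at distance² 26.92 ≤ 50.32.
r = √(50.32) ≈ 7.09.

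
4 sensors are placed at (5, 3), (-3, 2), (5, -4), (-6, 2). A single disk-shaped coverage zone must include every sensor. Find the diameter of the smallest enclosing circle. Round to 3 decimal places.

The minimum enclosing circle of a finite set is fixed by two of the points (as a diameter) or three (as a circumcircle).
The minimum enclosing circle is determined by three boundary points: (5, 3), (5, -4), (-6, 2).
Their circumcentre is (-5/22, -0.5) with r² = 9577/242.
The farthest remaining point (-3, 2) is at distance² 3373/242 ≤ 9577/242.
Diameter = 2r = 2√(9577/242) ≈ 12.582.

12.582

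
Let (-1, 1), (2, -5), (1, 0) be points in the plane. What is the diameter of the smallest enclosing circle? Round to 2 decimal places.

6.71

Call the three points A, B, C in the order given.
Side lengths²: AB² = 45, AC² = 5, BC² = 26.
Since AB² = 45 ≥ 26 + 5 = 31, the angle opposite AB is not acute, so the smallest enclosing circle has AB as diameter.
Centre = midpoint of AB = (0.5, -2), r² = 45/4 = 11.25.
Diameter = 2r = 2√(11.25) ≈ 6.71.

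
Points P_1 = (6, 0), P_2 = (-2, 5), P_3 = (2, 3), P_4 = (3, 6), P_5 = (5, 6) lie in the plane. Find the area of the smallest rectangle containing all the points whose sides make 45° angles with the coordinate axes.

52

In coordinates u = x + y, v = x − y the rectangle is axis-aligned; the map (x,y)→(u,v) scales areas by 2.
u-values: 6, 3, 5, 9, 11; range = 11 − 3 = 8.
v-values: 6, -7, -1, -3, -1; range = 6 − (-7) = 13.
Area = (8 × 13) / 2 = 52.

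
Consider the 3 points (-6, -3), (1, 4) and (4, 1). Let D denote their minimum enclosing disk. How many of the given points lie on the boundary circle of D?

Call the three points A, B, C in the order given.
Side lengths²: AB² = 98, AC² = 116, BC² = 18.
Since AC² = 116 ≥ 98 + 18 = 116, the angle opposite AC is not acute, so the smallest enclosing circle has AC as diameter.
Centre = midpoint of AC = (-1, -1), r² = 116/4 = 29.
The points at distance exactly r from the centre are (-6, -3), (1, 4), (4, 1) — 3 points.

3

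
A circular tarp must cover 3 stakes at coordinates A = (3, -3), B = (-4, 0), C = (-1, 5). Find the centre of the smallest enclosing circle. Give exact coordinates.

(5/11, 8/11)

Side lengths²: AB² = 58, AC² = 80, BC² = 34.
Since AC² = 80 < 58 + 34 = 92, the triangle is acute, so the smallest enclosing circle is the circumcircle.
Circumcentre = (5/11, 8/11), r² = 2465/121.
Centre = (5/11, 8/11).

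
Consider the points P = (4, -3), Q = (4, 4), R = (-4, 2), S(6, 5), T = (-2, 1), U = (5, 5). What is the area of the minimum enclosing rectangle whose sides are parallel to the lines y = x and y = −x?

In coordinates u = x + y, v = x − y the rectangle is axis-aligned; the map (x,y)→(u,v) scales areas by 2.
u-values: 1, 8, -2, 11, -1, 10; range = 11 − (-2) = 13.
v-values: 7, 0, -6, 1, -3, 0; range = 7 − (-6) = 13.
Area = (13 × 13) / 2 = 84.5.

84.5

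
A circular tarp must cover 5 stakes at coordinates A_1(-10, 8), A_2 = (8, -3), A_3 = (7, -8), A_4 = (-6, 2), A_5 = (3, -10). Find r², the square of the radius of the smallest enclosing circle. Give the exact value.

By Welzl's lemma the MEC is supported by two points (diametrically opposite) or three points (on a circumcircle).
The farthest pair is A_1–A_3 with squared distance 545. The circle on this segment as diameter has centre (-1.5, 0) and r² = 545/4 = 136.25.
Check A_2: distance² to centre = 99.25 ≤ 136.25, so it lies inside.
All remaining points lie in this disk, and no smaller disk contains both endpoints, so this is the minimum enclosing circle.

136.25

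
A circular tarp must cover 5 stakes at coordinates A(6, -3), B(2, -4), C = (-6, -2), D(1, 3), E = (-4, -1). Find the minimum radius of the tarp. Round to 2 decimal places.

The minimum enclosing circle of a finite set is fixed by two of the points (as a diameter) or three (as a circumcircle).
The farthest pair is A–C with squared distance 145. The circle on this segment as diameter has centre (0, -2.5) and r² = 145/4 = 36.25.
Check B: distance² to centre = 6.25 ≤ 36.25, so it lies inside.
All remaining points lie in this disk, and no smaller disk contains both endpoints, so this is the minimum enclosing circle.
r = √(36.25) ≈ 6.02.

6.02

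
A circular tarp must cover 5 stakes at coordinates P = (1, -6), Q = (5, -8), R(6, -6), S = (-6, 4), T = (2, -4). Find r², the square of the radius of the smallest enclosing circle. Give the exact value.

A smallest enclosing disk is always determined by at most three of the input points on its boundary.
The farthest pair is Q–S with squared distance 265. The circle on this segment as diameter has centre (-0.5, -2) and r² = 265/4 = 66.25.
Check P: distance² to centre = 18.25 ≤ 66.25, so it lies inside.
All remaining points lie in this disk, and no smaller disk contains both endpoints, so this is the minimum enclosing circle.

66.25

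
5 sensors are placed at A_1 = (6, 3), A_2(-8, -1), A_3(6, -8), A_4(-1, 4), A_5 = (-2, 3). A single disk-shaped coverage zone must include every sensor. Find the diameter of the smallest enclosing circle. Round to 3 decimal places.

The minimum enclosing circle of a finite set is fixed by two of the points (as a diameter) or three (as a circumcircle).
The minimum enclosing circle is determined by three boundary points: A_1, A_2, A_3.
Their circumcentre is (0, -2.5) with r² = 66.25.
The farthest remaining point A_4 is at distance² 43.25 ≤ 66.25.
Diameter = 2r = 2√(66.25) ≈ 16.279.

16.279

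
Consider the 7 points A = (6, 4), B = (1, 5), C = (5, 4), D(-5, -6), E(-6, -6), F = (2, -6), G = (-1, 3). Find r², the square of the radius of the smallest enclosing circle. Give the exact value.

A smallest enclosing disk is always determined by at most three of the input points on its boundary.
The farthest pair is A–E with squared distance 244. The circle on this segment as diameter has centre (0, -1) and r² = 244/4 = 61.
Check B: distance² to centre = 37 ≤ 61, so it lies inside.
All remaining points lie in this disk, and no smaller disk contains both endpoints, so this is the minimum enclosing circle.

61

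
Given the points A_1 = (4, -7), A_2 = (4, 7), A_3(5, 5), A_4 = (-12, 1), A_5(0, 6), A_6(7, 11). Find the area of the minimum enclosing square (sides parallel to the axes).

361

The bounding box has width 19 and height 18.
An axis-aligned square enclosing the set must have side ≥ max(width, height).
So the minimum side is max(19, 18) = 19.
Area = 19² = 361.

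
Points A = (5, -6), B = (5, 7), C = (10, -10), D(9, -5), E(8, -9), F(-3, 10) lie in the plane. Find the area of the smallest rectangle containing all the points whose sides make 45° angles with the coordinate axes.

214.5

In coordinates u = x + y, v = x − y the rectangle is axis-aligned; the map (x,y)→(u,v) scales areas by 2.
u-values: -1, 12, 0, 4, -1, 7; range = 12 − (-1) = 13.
v-values: 11, -2, 20, 14, 17, -13; range = 20 − (-13) = 33.
Area = (13 × 33) / 2 = 214.5.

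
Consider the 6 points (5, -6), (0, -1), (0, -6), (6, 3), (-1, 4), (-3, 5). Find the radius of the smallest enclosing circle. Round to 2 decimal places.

A smallest enclosing disk is always determined by at most three of the input points on its boundary.
The farthest pair is (5, -6)–(-3, 5) with squared distance 185. The circle on this segment as diameter has centre (1, -0.5) and r² = 185/4 = 46.25.
Check (0, -1): distance² to centre = 1.25 ≤ 46.25, so it lies inside.
All remaining points lie in this disk, and no smaller disk contains both endpoints, so this is the minimum enclosing circle.
r = √(46.25) ≈ 6.80.

6.80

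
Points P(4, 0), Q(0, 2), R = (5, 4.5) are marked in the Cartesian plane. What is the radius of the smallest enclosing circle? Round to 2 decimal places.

2.88

Side lengths²: PQ² = 20, PR² = 21.25, QR² = 31.25.
Since QR² = 31.25 < 21.25 + 20 = 41.25, the triangle is acute, so the smallest enclosing circle is the circumcircle.
Circumcentre = (2.8125, 2.625), r² = 8.30078125.
r = √(8.30078125) ≈ 2.88.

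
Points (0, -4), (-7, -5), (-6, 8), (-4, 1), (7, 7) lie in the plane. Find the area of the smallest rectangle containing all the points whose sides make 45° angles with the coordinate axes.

234

In coordinates u = x + y, v = x − y the rectangle is axis-aligned; the map (x,y)→(u,v) scales areas by 2.
u-values: -4, -12, 2, -3, 14; range = 14 − (-12) = 26.
v-values: 4, -2, -14, -5, 0; range = 4 − (-14) = 18.
Area = (26 × 18) / 2 = 234.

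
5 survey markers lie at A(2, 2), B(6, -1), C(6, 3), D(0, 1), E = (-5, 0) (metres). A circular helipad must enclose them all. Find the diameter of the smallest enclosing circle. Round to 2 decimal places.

11.45

The minimum enclosing circle of a finite set is fixed by two of the points (as a diameter) or three (as a circumcircle).
The minimum enclosing circle is determined by three boundary points: B, C, E.
Their circumcentre is (7/11, 1) with r² = 3965/121.
The farthest remaining point A is at distance² 346/121 ≤ 3965/121.
Diameter = 2r = 2√(3965/121) ≈ 11.45.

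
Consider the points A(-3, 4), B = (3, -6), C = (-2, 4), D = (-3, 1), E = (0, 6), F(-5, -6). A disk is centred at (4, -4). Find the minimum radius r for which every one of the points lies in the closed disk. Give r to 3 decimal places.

10.770

The required radius is the distance from (4, -4) to the farthest point.
Squared distances: 113, 5, 100, 74, 116, 85.
Maximum is 116, attained at E.
r = √116 ≈ 10.770.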